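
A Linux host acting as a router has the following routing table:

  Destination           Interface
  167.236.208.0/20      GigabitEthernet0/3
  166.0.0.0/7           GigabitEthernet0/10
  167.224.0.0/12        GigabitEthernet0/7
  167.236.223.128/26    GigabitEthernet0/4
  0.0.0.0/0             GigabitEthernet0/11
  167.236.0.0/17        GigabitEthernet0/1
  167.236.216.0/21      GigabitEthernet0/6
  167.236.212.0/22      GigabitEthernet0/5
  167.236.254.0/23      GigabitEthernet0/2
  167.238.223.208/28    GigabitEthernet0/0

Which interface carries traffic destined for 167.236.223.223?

GigabitEthernet0/6

Routes whose prefix contains 167.236.223.223:
  0.0.0.0/0 (default, matches everything) -> GigabitEthernet0/11
  166.0.0.0/7 (166.0.0.0 - 167.255.255.255) -> GigabitEthernet0/10
  167.224.0.0/12 (167.224.0.0 - 167.239.255.255) -> GigabitEthernet0/7
  167.236.208.0/20 (167.236.208.0 - 167.236.223.255) -> GigabitEthernet0/3
  167.236.216.0/21 (167.236.216.0 - 167.236.223.255) -> GigabitEthernet0/6
More-specific entries that do NOT match:
  167.238.223.208/28 (167.238.223.208 - 167.238.223.223) does not contain 167.236.223.223
  167.236.223.128/26 (167.236.223.128 - 167.236.223.191) does not contain 167.236.223.223
  167.236.254.0/23 (167.236.254.0 - 167.236.255.255) does not contain 167.236.223.223
  167.236.212.0/22 (167.236.212.0 - 167.236.215.255) does not contain 167.236.223.223
Longest matching prefix is /21 -> interface GigabitEthernet0/6.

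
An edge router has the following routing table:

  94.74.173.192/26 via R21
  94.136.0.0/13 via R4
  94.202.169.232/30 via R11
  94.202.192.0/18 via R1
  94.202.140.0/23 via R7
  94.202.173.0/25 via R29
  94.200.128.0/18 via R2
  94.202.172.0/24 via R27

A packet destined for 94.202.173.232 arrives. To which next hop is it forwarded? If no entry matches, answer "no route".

no route

No entry's prefix contains 94.202.173.232; there is no default route.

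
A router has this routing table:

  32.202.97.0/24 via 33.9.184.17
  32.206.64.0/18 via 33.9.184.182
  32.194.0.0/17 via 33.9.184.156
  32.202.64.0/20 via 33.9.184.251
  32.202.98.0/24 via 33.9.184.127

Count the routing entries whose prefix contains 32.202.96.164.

No listed prefix contains 32.202.96.164.
Total matching entries: 0.

0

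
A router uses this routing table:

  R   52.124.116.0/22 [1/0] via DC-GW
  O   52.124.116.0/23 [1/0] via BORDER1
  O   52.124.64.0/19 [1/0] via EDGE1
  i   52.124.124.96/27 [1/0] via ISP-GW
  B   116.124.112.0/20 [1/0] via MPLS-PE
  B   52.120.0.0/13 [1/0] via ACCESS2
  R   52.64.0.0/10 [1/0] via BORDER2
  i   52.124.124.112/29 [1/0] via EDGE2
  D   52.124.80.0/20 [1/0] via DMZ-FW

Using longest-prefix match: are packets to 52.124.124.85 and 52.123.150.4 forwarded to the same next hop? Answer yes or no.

52.124.124.85: longest match 52.120.0.0/13 -> ACCESS2
52.123.150.4: longest match 52.120.0.0/13 -> ACCESS2

yes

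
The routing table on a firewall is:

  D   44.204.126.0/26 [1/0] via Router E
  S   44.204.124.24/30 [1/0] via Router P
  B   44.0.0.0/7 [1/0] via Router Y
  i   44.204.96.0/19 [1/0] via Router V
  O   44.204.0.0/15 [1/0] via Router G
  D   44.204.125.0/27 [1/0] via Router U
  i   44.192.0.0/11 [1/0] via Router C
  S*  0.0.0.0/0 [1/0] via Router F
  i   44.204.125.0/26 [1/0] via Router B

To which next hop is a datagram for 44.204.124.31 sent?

Router V

Routes whose prefix contains 44.204.124.31:
  0.0.0.0/0 (default, matches everything) -> Router F
  44.0.0.0/7 (44.0.0.0 - 45.255.255.255) -> Router Y
  44.192.0.0/11 (44.192.0.0 - 44.223.255.255) -> Router C
  44.204.0.0/15 (44.204.0.0 - 44.205.255.255) -> Router G
  44.204.96.0/19 (44.204.96.0 - 44.204.127.255) -> Router V
More-specific entries that do NOT match:
  44.204.124.24/30 (44.204.124.24 - 44.204.124.27) does not contain 44.204.124.31
  44.204.125.0/27 (44.204.125.0 - 44.204.125.31) does not contain 44.204.124.31
  44.204.126.0/26 (44.204.126.0 - 44.204.126.63) does not contain 44.204.124.31
  44.204.125.0/26 (44.204.125.0 - 44.204.125.63) does not contain 44.204.124.31
Longest matching prefix is /19 -> next hop Router V.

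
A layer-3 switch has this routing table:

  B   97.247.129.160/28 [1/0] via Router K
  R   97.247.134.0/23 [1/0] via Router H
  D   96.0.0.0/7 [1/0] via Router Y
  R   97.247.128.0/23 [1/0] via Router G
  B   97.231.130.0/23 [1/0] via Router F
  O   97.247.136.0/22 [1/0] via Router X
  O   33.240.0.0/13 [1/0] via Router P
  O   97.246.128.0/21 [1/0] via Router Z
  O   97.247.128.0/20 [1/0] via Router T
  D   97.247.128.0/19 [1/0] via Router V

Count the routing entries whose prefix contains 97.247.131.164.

3

Prefixes containing 97.247.131.164:
  96.0.0.0/7 (96.0.0.0 - 97.255.255.255)
  97.247.128.0/19 (97.247.128.0 - 97.247.159.255)
  97.247.128.0/20 (97.247.128.0 - 97.247.143.255)
Total matching entries: 3.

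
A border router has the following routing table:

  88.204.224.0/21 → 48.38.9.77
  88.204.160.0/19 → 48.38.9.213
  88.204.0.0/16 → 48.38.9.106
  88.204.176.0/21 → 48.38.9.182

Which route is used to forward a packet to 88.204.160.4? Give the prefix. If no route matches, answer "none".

88.204.160.0/19

Entries matching 88.204.160.4:
  88.204.0.0/16 (88.204.0.0 - 88.204.255.255)
  88.204.160.0/19 (88.204.160.0 - 88.204.191.255)
Most specific is 88.204.160.0/19.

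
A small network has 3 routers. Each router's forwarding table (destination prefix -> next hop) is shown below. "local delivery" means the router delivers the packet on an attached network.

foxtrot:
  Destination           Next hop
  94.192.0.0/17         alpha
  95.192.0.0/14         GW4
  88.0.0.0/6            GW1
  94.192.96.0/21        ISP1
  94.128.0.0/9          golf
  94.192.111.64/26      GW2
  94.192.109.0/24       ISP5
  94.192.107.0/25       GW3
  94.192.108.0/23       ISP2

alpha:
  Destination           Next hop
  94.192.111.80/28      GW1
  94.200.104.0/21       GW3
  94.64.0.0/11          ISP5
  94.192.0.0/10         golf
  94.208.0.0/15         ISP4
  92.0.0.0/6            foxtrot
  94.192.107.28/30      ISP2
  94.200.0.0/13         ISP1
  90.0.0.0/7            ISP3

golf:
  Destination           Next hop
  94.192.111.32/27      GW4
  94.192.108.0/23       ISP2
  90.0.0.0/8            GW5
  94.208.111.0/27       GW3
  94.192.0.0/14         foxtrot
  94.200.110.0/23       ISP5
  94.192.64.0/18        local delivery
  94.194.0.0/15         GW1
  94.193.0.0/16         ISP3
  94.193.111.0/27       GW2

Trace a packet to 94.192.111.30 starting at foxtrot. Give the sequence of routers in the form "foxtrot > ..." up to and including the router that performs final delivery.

At foxtrot: longest match for 94.192.111.30 is 94.192.0.0/17 -> alpha
At alpha: longest match for 94.192.111.30 is 94.192.0.0/10 -> golf
At golf: longest match for 94.192.111.30 is 94.192.64.0/18 -> local delivery

foxtrot > alpha > golf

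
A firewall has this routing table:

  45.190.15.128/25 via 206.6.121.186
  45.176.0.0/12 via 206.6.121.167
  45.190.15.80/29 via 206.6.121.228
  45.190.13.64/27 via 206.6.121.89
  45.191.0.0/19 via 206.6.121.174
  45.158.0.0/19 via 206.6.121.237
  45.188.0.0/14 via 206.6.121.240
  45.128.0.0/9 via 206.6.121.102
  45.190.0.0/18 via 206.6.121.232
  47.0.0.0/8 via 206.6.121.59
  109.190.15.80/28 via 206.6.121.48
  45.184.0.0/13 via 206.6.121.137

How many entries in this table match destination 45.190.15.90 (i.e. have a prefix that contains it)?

5

Prefixes containing 45.190.15.90:
  45.128.0.0/9 (45.128.0.0 - 45.255.255.255)
  45.176.0.0/12 (45.176.0.0 - 45.191.255.255)
  45.184.0.0/13 (45.184.0.0 - 45.191.255.255)
  45.188.0.0/14 (45.188.0.0 - 45.191.255.255)
  45.190.0.0/18 (45.190.0.0 - 45.190.63.255)
Total matching entries: 5.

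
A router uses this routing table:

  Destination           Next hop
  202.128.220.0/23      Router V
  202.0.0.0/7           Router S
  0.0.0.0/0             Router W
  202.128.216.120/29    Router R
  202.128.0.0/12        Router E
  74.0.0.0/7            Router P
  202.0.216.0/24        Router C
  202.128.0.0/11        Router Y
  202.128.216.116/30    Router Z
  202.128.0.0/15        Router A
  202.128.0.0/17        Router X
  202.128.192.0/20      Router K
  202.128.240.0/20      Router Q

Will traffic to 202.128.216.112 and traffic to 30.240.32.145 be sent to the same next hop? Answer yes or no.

202.128.216.112: longest match 202.128.0.0/15 -> Router A
30.240.32.145: longest match 0.0.0.0/0 -> Router W

no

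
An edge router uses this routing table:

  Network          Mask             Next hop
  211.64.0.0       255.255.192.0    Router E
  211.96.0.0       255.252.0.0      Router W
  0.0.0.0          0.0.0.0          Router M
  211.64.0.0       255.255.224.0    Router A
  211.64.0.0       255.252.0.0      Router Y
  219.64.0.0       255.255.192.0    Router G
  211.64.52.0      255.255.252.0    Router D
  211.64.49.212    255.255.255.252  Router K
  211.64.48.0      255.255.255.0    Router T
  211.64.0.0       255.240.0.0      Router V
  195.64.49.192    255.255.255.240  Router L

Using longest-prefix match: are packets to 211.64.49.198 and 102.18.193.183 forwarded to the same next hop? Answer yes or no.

no

211.64.49.198: longest match 211.64.0.0/18 -> Router E
102.18.193.183: longest match 0.0.0.0/0 -> Router M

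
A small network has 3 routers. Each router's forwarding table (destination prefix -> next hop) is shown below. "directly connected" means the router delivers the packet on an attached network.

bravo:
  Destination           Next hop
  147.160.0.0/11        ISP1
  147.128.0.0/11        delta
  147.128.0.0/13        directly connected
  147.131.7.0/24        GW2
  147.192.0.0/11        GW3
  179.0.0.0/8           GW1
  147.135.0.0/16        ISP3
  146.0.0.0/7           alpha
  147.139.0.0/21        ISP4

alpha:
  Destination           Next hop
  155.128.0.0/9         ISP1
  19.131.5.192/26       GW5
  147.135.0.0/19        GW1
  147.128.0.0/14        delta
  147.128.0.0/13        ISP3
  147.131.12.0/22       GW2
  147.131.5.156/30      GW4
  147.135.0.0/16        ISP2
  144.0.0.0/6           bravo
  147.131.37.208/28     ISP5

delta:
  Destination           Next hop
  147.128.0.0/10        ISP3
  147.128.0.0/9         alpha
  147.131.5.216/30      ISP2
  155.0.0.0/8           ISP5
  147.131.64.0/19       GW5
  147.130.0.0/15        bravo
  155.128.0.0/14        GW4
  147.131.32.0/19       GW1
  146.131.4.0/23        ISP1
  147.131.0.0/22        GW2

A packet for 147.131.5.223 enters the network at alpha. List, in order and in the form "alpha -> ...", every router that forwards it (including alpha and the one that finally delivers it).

alpha -> delta -> bravo

At alpha: longest match for 147.131.5.223 is 147.128.0.0/14 -> delta
At delta: longest match for 147.131.5.223 is 147.130.0.0/15 -> bravo
At bravo: longest match for 147.131.5.223 is 147.128.0.0/13 -> directly connected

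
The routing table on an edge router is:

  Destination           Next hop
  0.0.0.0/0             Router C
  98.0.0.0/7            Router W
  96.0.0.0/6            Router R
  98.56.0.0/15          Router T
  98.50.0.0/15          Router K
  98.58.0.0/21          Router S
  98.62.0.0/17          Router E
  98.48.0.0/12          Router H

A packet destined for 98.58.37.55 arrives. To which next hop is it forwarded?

Router H

Routes whose prefix contains 98.58.37.55:
  0.0.0.0/0 (default, matches everything) -> Router C
  96.0.0.0/6 (96.0.0.0 - 99.255.255.255) -> Router R
  98.0.0.0/7 (98.0.0.0 - 99.255.255.255) -> Router W
  98.48.0.0/12 (98.48.0.0 - 98.63.255.255) -> Router H
More-specific entries that do NOT match:
  98.58.0.0/21 (98.58.0.0 - 98.58.7.255) does not contain 98.58.37.55
  98.62.0.0/17 (98.62.0.0 - 98.62.127.255) does not contain 98.58.37.55
  98.56.0.0/15 (98.56.0.0 - 98.57.255.255) does not contain 98.58.37.55
  98.50.0.0/15 (98.50.0.0 - 98.51.255.255) does not contain 98.58.37.55
Longest matching prefix is /12 -> next hop Router H.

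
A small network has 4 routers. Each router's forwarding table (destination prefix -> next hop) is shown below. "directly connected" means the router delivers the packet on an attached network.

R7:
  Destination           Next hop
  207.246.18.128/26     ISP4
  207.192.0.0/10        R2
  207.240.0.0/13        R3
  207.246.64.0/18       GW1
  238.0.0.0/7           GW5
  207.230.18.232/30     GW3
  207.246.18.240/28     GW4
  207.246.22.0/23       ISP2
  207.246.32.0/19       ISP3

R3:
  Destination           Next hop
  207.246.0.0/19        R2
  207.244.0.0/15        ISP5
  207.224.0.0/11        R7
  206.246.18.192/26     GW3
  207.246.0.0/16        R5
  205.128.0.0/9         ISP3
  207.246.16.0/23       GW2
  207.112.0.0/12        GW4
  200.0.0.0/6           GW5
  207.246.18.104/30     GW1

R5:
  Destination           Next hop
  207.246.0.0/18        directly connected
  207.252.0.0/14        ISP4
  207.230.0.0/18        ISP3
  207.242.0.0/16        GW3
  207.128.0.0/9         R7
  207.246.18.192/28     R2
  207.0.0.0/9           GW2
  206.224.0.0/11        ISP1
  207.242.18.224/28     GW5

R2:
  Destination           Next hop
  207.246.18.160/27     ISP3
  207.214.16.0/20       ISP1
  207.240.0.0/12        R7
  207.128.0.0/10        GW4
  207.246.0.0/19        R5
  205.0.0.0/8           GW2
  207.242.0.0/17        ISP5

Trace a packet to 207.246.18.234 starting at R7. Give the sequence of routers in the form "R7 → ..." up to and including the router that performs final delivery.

At R7: longest match for 207.246.18.234 is 207.240.0.0/13 -> R3
At R3: longest match for 207.246.18.234 is 207.246.0.0/19 -> R2
At R2: longest match for 207.246.18.234 is 207.246.0.0/19 -> R5
At R5: longest match for 207.246.18.234 is 207.246.0.0/18 -> directly connected

R7 → R3 → R2 → R5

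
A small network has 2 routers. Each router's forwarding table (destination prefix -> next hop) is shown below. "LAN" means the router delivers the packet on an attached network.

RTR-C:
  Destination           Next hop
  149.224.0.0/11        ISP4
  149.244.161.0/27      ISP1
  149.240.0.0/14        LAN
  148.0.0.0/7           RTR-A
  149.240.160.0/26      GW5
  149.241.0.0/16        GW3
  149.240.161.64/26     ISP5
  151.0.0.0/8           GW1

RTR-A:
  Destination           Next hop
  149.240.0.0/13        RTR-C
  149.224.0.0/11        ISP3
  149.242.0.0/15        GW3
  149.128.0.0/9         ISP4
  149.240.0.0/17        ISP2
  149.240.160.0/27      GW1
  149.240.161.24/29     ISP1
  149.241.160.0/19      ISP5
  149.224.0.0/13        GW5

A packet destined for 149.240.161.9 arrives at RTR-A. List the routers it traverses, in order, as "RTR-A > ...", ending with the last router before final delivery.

RTR-A > RTR-C

At RTR-A: longest match for 149.240.161.9 is 149.240.0.0/13 -> RTR-C
At RTR-C: longest match for 149.240.161.9 is 149.240.0.0/14 -> LAN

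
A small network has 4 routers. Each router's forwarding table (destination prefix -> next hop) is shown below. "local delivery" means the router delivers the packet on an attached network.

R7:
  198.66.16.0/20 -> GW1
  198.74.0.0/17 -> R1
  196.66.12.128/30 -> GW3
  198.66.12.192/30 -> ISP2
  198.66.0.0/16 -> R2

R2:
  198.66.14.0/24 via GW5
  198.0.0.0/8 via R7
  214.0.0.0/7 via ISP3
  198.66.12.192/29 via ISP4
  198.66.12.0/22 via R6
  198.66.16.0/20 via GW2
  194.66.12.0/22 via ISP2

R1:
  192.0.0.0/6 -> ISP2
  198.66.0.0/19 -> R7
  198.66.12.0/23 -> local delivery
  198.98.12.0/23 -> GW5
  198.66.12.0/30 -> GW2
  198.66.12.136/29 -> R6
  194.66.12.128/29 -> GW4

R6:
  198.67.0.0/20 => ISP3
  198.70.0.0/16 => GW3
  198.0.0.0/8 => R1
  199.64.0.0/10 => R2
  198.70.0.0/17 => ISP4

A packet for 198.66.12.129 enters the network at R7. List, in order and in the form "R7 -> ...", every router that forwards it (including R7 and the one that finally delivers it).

R7 -> R2 -> R6 -> R1

At R7: longest match for 198.66.12.129 is 198.66.0.0/16 -> R2
At R2: longest match for 198.66.12.129 is 198.66.12.0/22 -> R6
At R6: longest match for 198.66.12.129 is 198.0.0.0/8 -> R1
At R1: longest match for 198.66.12.129 is 198.66.12.0/23 -> local delivery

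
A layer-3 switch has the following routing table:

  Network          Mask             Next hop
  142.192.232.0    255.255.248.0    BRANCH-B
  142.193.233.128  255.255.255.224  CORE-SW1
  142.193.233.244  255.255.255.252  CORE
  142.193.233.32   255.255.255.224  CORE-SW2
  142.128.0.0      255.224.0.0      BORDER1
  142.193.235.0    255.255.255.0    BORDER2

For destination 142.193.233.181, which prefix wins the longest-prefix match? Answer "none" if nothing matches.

142.193.233.181 is outside every listed prefix and there is no default route.

none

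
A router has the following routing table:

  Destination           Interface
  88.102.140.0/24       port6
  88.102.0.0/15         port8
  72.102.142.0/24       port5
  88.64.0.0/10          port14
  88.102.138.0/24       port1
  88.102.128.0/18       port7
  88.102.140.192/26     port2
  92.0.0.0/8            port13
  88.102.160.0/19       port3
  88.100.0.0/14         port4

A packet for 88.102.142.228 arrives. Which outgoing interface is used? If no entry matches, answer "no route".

Routes whose prefix contains 88.102.142.228:
  88.64.0.0/10 (88.64.0.0 - 88.127.255.255) -> port14
  88.100.0.0/14 (88.100.0.0 - 88.103.255.255) -> port4
  88.102.0.0/15 (88.102.0.0 - 88.103.255.255) -> port8
  88.102.128.0/18 (88.102.128.0 - 88.102.191.255) -> port7
More-specific entries that do NOT match:
  88.102.140.192/26 (88.102.140.192 - 88.102.140.255) does not contain 88.102.142.228
  88.102.140.0/24 (88.102.140.0 - 88.102.140.255) does not contain 88.102.142.228
  72.102.142.0/24 (72.102.142.0 - 72.102.142.255) does not contain 88.102.142.228
  88.102.138.0/24 (88.102.138.0 - 88.102.138.255) does not contain 88.102.142.228
  88.102.160.0/19 (88.102.160.0 - 88.102.191.255) does not contain 88.102.142.228
Longest matching prefix is /18 -> interface port7.

port7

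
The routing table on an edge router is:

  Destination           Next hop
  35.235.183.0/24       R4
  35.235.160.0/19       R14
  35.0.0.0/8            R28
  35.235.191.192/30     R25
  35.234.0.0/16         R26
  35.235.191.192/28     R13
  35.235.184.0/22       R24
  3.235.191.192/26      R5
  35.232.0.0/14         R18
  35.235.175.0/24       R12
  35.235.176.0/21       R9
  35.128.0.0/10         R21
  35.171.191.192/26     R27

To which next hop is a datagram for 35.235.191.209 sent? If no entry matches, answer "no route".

R14

Routes whose prefix contains 35.235.191.209:
  35.0.0.0/8 (35.0.0.0 - 35.255.255.255) -> R28
  35.232.0.0/14 (35.232.0.0 - 35.235.255.255) -> R18
  35.235.160.0/19 (35.235.160.0 - 35.235.191.255) -> R14
More-specific entries that do NOT match:
  35.235.191.192/30 (35.235.191.192 - 35.235.191.195) does not contain 35.235.191.209
  35.235.191.192/28 (35.235.191.192 - 35.235.191.207) does not contain 35.235.191.209
  3.235.191.192/26 (3.235.191.192 - 3.235.191.255) does not contain 35.235.191.209
  35.171.191.192/26 (35.171.191.192 - 35.171.191.255) does not contain 35.235.191.209
  35.235.183.0/24 (35.235.183.0 - 35.235.183.255) does not contain 35.235.191.209
  35.235.175.0/24 (35.235.175.0 - 35.235.175.255) does not contain 35.235.191.209
  35.235.184.0/22 (35.235.184.0 - 35.235.187.255) does not contain 35.235.191.209
  35.235.176.0/21 (35.235.176.0 - 35.235.183.255) does not contain 35.235.191.209
Longest matching prefix is /19 -> next hop R14.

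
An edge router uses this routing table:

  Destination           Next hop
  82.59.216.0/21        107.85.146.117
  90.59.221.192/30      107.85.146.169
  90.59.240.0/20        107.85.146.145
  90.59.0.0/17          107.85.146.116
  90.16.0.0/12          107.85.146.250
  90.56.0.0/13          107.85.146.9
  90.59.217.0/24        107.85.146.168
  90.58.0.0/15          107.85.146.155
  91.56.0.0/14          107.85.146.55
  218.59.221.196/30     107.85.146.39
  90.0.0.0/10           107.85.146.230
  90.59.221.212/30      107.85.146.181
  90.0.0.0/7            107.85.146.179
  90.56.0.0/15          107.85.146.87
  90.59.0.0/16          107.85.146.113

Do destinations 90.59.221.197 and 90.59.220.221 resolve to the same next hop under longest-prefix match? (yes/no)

90.59.221.197: longest match 90.59.0.0/16 -> 107.85.146.113
90.59.220.221: longest match 90.59.0.0/16 -> 107.85.146.113

yes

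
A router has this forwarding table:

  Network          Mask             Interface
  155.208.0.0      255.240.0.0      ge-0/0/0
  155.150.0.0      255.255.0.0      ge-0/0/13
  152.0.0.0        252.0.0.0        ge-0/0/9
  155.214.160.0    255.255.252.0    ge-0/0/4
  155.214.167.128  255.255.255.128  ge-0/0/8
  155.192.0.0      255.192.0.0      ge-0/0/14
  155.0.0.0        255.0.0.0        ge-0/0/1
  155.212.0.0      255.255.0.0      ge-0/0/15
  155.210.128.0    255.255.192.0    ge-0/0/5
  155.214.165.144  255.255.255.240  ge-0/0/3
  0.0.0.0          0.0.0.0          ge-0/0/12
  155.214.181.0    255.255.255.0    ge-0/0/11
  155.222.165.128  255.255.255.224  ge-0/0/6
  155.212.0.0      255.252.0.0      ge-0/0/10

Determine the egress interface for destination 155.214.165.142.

Routes whose prefix contains 155.214.165.142:
  0.0.0.0/0 (default, matches everything) -> ge-0/0/12
  152.0.0.0/6 (152.0.0.0 - 155.255.255.255) -> ge-0/0/9
  155.0.0.0/8 (155.0.0.0 - 155.255.255.255) -> ge-0/0/1
  155.192.0.0/10 (155.192.0.0 - 155.255.255.255) -> ge-0/0/14
  155.208.0.0/12 (155.208.0.0 - 155.223.255.255) -> ge-0/0/0
  155.212.0.0/14 (155.212.0.0 - 155.215.255.255) -> ge-0/0/10
More-specific entries that do NOT match:
  155.214.165.144/28 (155.214.165.144 - 155.214.165.159) does not contain 155.214.165.142
  155.222.165.128/27 (155.222.165.128 - 155.222.165.159) does not contain 155.214.165.142
  155.214.167.128/25 (155.214.167.128 - 155.214.167.255) does not contain 155.214.165.142
  155.214.181.0/24 (155.214.181.0 - 155.214.181.255) does not contain 155.214.165.142
  155.214.160.0/22 (155.214.160.0 - 155.214.163.255) does not contain 155.214.165.142
  155.210.128.0/18 (155.210.128.0 - 155.210.191.255) does not contain 155.214.165.142
  155.150.0.0/16 (155.150.0.0 - 155.150.255.255) does not contain 155.214.165.142
  155.212.0.0/16 (155.212.0.0 - 155.212.255.255) does not contain 155.214.165.142
Longest matching prefix is /14 -> interface ge-0/0/10.

ge-0/0/10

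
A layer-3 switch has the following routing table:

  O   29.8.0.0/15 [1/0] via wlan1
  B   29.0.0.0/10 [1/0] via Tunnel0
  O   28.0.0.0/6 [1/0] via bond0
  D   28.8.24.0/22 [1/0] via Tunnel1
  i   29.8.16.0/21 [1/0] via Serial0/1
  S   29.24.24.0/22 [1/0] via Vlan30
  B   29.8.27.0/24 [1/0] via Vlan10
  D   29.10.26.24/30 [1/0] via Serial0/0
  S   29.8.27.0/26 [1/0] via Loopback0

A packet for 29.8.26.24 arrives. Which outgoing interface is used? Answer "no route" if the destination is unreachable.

wlan1

Routes whose prefix contains 29.8.26.24:
  28.0.0.0/6 (28.0.0.0 - 31.255.255.255) -> bond0
  29.0.0.0/10 (29.0.0.0 - 29.63.255.255) -> Tunnel0
  29.8.0.0/15 (29.8.0.0 - 29.9.255.255) -> wlan1
More-specific entries that do NOT match:
  29.10.26.24/30 (29.10.26.24 - 29.10.26.27) does not contain 29.8.26.24
  29.8.27.0/26 (29.8.27.0 - 29.8.27.63) does not contain 29.8.26.24
  29.8.27.0/24 (29.8.27.0 - 29.8.27.255) does not contain 29.8.26.24
  28.8.24.0/22 (28.8.24.0 - 28.8.27.255) does not contain 29.8.26.24
  29.24.24.0/22 (29.24.24.0 - 29.24.27.255) does not contain 29.8.26.24
  29.8.16.0/21 (29.8.16.0 - 29.8.23.255) does not contain 29.8.26.24
Longest matching prefix is /15 -> interface wlan1.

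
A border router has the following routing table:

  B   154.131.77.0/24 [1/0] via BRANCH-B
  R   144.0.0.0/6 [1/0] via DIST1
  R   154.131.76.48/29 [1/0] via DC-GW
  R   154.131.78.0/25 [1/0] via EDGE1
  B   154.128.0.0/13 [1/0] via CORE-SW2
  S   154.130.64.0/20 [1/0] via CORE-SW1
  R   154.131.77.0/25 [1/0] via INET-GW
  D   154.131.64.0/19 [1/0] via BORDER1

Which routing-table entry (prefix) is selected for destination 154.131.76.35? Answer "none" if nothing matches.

Entries matching 154.131.76.35:
  154.128.0.0/13 (154.128.0.0 - 154.135.255.255)
  154.131.64.0/19 (154.131.64.0 - 154.131.95.255)
Most specific is 154.131.64.0/19.

154.131.64.0/19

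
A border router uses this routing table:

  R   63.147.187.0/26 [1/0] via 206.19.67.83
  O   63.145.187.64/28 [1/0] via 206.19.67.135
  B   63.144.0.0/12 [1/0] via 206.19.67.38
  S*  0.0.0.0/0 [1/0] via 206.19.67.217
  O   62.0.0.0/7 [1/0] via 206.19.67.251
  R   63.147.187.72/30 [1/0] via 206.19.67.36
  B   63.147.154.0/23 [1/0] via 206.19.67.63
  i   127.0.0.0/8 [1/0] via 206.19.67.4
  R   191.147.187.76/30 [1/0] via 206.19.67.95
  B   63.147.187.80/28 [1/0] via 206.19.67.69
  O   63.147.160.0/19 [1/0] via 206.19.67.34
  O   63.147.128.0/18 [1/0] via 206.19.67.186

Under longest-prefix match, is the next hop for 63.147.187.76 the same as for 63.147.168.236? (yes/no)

63.147.187.76: longest match 63.147.160.0/19 -> 206.19.67.34
63.147.168.236: longest match 63.147.160.0/19 -> 206.19.67.34

yes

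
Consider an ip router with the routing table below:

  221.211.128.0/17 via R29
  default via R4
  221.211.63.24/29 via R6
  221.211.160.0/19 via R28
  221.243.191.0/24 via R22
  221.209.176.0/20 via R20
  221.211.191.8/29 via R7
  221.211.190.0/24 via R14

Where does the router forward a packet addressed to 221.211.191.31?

Routes whose prefix contains 221.211.191.31:
  0.0.0.0/0 (default, matches everything) -> R4
  221.211.128.0/17 (221.211.128.0 - 221.211.255.255) -> R29
  221.211.160.0/19 (221.211.160.0 - 221.211.191.255) -> R28
More-specific entries that do NOT match:
  221.211.63.24/29 (221.211.63.24 - 221.211.63.31) does not contain 221.211.191.31
  221.211.191.8/29 (221.211.191.8 - 221.211.191.15) does not contain 221.211.191.31
  221.243.191.0/24 (221.243.191.0 - 221.243.191.255) does not contain 221.211.191.31
  221.211.190.0/24 (221.211.190.0 - 221.211.190.255) does not contain 221.211.191.31
  221.209.176.0/20 (221.209.176.0 - 221.209.191.255) does not contain 221.211.191.31
Longest matching prefix is /19 -> next hop R28.

R28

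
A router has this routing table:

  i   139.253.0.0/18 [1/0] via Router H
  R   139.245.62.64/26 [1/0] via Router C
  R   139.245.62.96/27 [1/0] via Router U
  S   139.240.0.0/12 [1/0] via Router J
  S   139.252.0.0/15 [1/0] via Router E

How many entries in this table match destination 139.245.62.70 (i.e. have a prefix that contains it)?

Prefixes containing 139.245.62.70:
  139.240.0.0/12 (139.240.0.0 - 139.255.255.255)
  139.245.62.64/26 (139.245.62.64 - 139.245.62.127)
Total matching entries: 2.

2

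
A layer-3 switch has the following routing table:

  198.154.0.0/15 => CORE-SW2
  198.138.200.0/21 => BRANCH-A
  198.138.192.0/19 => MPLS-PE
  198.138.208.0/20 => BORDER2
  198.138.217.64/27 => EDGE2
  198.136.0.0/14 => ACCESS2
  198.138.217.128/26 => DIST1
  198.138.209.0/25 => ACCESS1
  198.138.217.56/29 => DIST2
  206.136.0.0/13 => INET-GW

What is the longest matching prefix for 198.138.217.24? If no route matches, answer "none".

Entries matching 198.138.217.24:
  198.136.0.0/14 (198.136.0.0 - 198.139.255.255)
  198.138.192.0/19 (198.138.192.0 - 198.138.223.255)
  198.138.208.0/20 (198.138.208.0 - 198.138.223.255)
Most specific is 198.138.208.0/20.

198.138.208.0/20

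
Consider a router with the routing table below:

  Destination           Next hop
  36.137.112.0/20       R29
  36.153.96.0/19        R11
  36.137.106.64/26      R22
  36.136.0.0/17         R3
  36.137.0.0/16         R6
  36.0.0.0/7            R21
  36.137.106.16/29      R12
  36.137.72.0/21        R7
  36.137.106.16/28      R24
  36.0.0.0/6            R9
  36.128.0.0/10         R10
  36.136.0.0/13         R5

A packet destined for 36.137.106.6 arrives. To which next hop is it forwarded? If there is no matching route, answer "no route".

Routes whose prefix contains 36.137.106.6:
  36.0.0.0/6 (36.0.0.0 - 39.255.255.255) -> R9
  36.0.0.0/7 (36.0.0.0 - 37.255.255.255) -> R21
  36.128.0.0/10 (36.128.0.0 - 36.191.255.255) -> R10
  36.136.0.0/13 (36.136.0.0 - 36.143.255.255) -> R5
  36.137.0.0/16 (36.137.0.0 - 36.137.255.255) -> R6
More-specific entries that do NOT match:
  36.137.106.16/29 (36.137.106.16 - 36.137.106.23) does not contain 36.137.106.6
  36.137.106.16/28 (36.137.106.16 - 36.137.106.31) does not contain 36.137.106.6
  36.137.106.64/26 (36.137.106.64 - 36.137.106.127) does not contain 36.137.106.6
  36.137.72.0/21 (36.137.72.0 - 36.137.79.255) does not contain 36.137.106.6
  36.137.112.0/20 (36.137.112.0 - 36.137.127.255) does not contain 36.137.106.6
  36.153.96.0/19 (36.153.96.0 - 36.153.127.255) does not contain 36.137.106.6
  36.136.0.0/17 (36.136.0.0 - 36.136.127.255) does not contain 36.137.106.6
Longest matching prefix is /16 -> next hop R6.

R6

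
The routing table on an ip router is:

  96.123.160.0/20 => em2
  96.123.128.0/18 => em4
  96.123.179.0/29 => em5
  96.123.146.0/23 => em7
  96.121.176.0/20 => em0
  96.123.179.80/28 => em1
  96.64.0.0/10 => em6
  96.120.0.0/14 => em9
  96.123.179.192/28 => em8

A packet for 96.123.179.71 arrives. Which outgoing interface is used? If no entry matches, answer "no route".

Routes whose prefix contains 96.123.179.71:
  96.64.0.0/10 (96.64.0.0 - 96.127.255.255) -> em6
  96.120.0.0/14 (96.120.0.0 - 96.123.255.255) -> em9
  96.123.128.0/18 (96.123.128.0 - 96.123.191.255) -> em4
More-specific entries that do NOT match:
  96.123.179.0/29 (96.123.179.0 - 96.123.179.7) does not contain 96.123.179.71
  96.123.179.80/28 (96.123.179.80 - 96.123.179.95) does not contain 96.123.179.71
  96.123.179.192/28 (96.123.179.192 - 96.123.179.207) does not contain 96.123.179.71
  96.123.146.0/23 (96.123.146.0 - 96.123.147.255) does not contain 96.123.179.71
  96.123.160.0/20 (96.123.160.0 - 96.123.175.255) does not contain 96.123.179.71
  96.121.176.0/20 (96.121.176.0 - 96.121.191.255) does not contain 96.123.179.71
Longest matching prefix is /18 -> interface em4.

em4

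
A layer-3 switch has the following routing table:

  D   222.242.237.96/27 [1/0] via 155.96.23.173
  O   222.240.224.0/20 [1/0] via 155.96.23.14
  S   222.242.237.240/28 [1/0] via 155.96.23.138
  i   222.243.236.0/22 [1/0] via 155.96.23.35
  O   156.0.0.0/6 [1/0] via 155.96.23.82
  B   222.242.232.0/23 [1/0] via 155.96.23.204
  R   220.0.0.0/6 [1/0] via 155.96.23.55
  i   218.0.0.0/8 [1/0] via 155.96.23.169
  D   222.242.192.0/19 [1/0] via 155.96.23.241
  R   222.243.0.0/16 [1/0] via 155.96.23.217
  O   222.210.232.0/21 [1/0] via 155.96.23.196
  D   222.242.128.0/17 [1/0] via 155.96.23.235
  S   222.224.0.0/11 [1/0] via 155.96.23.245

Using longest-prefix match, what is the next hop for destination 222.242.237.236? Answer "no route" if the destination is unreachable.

155.96.23.235

Routes whose prefix contains 222.242.237.236:
  220.0.0.0/6 (220.0.0.0 - 223.255.255.255) -> 155.96.23.55
  222.224.0.0/11 (222.224.0.0 - 222.255.255.255) -> 155.96.23.245
  222.242.128.0/17 (222.242.128.0 - 222.242.255.255) -> 155.96.23.235
More-specific entries that do NOT match:
  222.242.237.240/28 (222.242.237.240 - 222.242.237.255) does not contain 222.242.237.236
  222.242.237.96/27 (222.242.237.96 - 222.242.237.127) does not contain 222.242.237.236
  222.242.232.0/23 (222.242.232.0 - 222.242.233.255) does not contain 222.242.237.236
  222.243.236.0/22 (222.243.236.0 - 222.243.239.255) does not contain 222.242.237.236
  222.210.232.0/21 (222.210.232.0 - 222.210.239.255) does not contain 222.242.237.236
  222.240.224.0/20 (222.240.224.0 - 222.240.239.255) does not contain 222.242.237.236
  222.242.192.0/19 (222.242.192.0 - 222.242.223.255) does not contain 222.242.237.236
Longest matching prefix is /17 -> next hop 155.96.23.235.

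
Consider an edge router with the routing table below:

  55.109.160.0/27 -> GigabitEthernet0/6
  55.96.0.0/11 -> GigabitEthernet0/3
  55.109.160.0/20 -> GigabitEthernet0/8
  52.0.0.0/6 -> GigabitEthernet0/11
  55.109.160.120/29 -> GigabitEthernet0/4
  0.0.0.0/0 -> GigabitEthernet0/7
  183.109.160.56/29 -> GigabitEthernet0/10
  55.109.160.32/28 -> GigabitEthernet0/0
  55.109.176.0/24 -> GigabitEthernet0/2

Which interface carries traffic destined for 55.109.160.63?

GigabitEthernet0/8

Routes whose prefix contains 55.109.160.63:
  0.0.0.0/0 (default, matches everything) -> GigabitEthernet0/7
  52.0.0.0/6 (52.0.0.0 - 55.255.255.255) -> GigabitEthernet0/11
  55.96.0.0/11 (55.96.0.0 - 55.127.255.255) -> GigabitEthernet0/3
  55.109.160.0/20 (55.109.160.0 - 55.109.175.255) -> GigabitEthernet0/8
More-specific entries that do NOT match:
  55.109.160.120/29 (55.109.160.120 - 55.109.160.127) does not contain 55.109.160.63
  183.109.160.56/29 (183.109.160.56 - 183.109.160.63) does not contain 55.109.160.63
  55.109.160.32/28 (55.109.160.32 - 55.109.160.47) does not contain 55.109.160.63
  55.109.160.0/27 (55.109.160.0 - 55.109.160.31) does not contain 55.109.160.63
  55.109.176.0/24 (55.109.176.0 - 55.109.176.255) does not contain 55.109.160.63
Longest matching prefix is /20 -> interface GigabitEthernet0/8.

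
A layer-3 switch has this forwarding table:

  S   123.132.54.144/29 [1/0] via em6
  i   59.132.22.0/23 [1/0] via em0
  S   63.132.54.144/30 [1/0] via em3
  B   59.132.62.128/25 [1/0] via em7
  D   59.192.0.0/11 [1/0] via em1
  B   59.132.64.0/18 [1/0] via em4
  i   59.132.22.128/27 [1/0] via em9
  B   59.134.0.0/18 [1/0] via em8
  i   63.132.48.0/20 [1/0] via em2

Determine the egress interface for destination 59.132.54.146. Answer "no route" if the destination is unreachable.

no route

No entry's prefix contains 59.132.54.146; there is no default route.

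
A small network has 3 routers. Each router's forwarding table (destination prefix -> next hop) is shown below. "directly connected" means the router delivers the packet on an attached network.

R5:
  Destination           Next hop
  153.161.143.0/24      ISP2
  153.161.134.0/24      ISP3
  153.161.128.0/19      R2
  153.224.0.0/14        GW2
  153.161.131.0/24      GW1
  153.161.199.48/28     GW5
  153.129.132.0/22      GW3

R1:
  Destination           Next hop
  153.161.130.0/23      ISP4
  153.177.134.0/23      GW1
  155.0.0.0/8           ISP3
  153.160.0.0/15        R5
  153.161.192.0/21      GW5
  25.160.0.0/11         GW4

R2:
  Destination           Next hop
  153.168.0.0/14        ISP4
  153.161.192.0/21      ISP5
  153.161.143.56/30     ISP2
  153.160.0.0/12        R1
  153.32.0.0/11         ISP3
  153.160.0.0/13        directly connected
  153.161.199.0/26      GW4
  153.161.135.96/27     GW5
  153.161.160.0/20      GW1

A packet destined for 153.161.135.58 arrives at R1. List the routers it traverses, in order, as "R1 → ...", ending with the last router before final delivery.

At R1: longest match for 153.161.135.58 is 153.160.0.0/15 -> R5
At R5: longest match for 153.161.135.58 is 153.161.128.0/19 -> R2
At R2: longest match for 153.161.135.58 is 153.160.0.0/13 -> directly connected

R1 → R5 → R2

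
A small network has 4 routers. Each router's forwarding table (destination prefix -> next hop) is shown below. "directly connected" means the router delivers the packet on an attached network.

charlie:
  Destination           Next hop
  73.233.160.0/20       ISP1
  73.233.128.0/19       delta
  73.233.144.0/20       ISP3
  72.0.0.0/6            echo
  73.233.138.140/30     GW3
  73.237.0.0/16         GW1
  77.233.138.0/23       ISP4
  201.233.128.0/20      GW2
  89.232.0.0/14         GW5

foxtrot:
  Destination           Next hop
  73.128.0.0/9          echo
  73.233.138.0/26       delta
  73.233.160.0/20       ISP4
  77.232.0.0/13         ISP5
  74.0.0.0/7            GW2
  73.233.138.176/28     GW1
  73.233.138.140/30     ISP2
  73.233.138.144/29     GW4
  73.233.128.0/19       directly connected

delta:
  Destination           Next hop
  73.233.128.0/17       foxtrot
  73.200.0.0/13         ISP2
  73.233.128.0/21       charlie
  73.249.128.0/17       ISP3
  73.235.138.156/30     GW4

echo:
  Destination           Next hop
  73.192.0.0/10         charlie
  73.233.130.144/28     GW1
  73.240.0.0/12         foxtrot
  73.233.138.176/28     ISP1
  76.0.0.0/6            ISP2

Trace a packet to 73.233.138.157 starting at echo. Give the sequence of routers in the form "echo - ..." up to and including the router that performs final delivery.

At echo: longest match for 73.233.138.157 is 73.192.0.0/10 -> charlie
At charlie: longest match for 73.233.138.157 is 73.233.128.0/19 -> delta
At delta: longest match for 73.233.138.157 is 73.233.128.0/17 -> foxtrot
At foxtrot: longest match for 73.233.138.157 is 73.233.128.0/19 -> directly connected

echo - charlie - delta - foxtrot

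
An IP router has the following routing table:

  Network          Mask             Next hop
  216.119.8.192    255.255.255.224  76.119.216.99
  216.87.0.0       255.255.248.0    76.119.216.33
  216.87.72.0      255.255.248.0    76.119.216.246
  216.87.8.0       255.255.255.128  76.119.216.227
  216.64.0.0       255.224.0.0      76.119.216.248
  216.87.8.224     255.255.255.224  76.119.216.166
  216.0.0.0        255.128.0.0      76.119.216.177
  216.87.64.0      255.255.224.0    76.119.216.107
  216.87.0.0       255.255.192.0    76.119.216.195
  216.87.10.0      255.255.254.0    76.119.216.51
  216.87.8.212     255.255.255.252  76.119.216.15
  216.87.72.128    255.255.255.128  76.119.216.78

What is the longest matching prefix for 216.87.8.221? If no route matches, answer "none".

216.87.0.0/18

Entries matching 216.87.8.221:
  216.0.0.0/9 (216.0.0.0 - 216.127.255.255)
  216.64.0.0/11 (216.64.0.0 - 216.95.255.255)
  216.87.0.0/18 (216.87.0.0 - 216.87.63.255)
Most specific is 216.87.0.0/18.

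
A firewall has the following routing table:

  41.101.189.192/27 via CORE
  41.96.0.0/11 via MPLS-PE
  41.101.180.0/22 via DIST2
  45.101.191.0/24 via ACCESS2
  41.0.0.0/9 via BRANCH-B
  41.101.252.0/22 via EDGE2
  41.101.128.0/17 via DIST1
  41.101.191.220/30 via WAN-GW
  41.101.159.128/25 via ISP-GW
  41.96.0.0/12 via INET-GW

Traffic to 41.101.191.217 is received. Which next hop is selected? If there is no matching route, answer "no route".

DIST1

Routes whose prefix contains 41.101.191.217:
  41.0.0.0/9 (41.0.0.0 - 41.127.255.255) -> BRANCH-B
  41.96.0.0/11 (41.96.0.0 - 41.127.255.255) -> MPLS-PE
  41.96.0.0/12 (41.96.0.0 - 41.111.255.255) -> INET-GW
  41.101.128.0/17 (41.101.128.0 - 41.101.255.255) -> DIST1
More-specific entries that do NOT match:
  41.101.191.220/30 (41.101.191.220 - 41.101.191.223) does not contain 41.101.191.217
  41.101.189.192/27 (41.101.189.192 - 41.101.189.223) does not contain 41.101.191.217
  41.101.159.128/25 (41.101.159.128 - 41.101.159.255) does not contain 41.101.191.217
  45.101.191.0/24 (45.101.191.0 - 45.101.191.255) does not contain 41.101.191.217
  41.101.180.0/22 (41.101.180.0 - 41.101.183.255) does not contain 41.101.191.217
  41.101.252.0/22 (41.101.252.0 - 41.101.255.255) does not contain 41.101.191.217
Longest matching prefix is /17 -> next hop DIST1.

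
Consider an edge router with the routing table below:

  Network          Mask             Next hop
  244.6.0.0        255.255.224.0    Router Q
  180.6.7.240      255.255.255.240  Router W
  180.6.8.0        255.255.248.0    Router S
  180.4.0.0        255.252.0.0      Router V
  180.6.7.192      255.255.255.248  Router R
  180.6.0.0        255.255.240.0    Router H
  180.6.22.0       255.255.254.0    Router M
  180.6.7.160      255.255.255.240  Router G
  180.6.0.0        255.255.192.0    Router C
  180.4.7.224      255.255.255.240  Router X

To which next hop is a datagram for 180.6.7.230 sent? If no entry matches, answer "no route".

Routes whose prefix contains 180.6.7.230:
  180.4.0.0/14 (180.4.0.0 - 180.7.255.255) -> Router V
  180.6.0.0/18 (180.6.0.0 - 180.6.63.255) -> Router C
  180.6.0.0/20 (180.6.0.0 - 180.6.15.255) -> Router H
More-specific entries that do NOT match:
  180.6.7.192/29 (180.6.7.192 - 180.6.7.199) does not contain 180.6.7.230
  180.6.7.240/28 (180.6.7.240 - 180.6.7.255) does not contain 180.6.7.230
  180.6.7.160/28 (180.6.7.160 - 180.6.7.175) does not contain 180.6.7.230
  180.4.7.224/28 (180.4.7.224 - 180.4.7.239) does not contain 180.6.7.230
  180.6.22.0/23 (180.6.22.0 - 180.6.23.255) does not contain 180.6.7.230
  180.6.8.0/21 (180.6.8.0 - 180.6.15.255) does not contain 180.6.7.230
Longest matching prefix is /20 -> next hop Router H.

Router H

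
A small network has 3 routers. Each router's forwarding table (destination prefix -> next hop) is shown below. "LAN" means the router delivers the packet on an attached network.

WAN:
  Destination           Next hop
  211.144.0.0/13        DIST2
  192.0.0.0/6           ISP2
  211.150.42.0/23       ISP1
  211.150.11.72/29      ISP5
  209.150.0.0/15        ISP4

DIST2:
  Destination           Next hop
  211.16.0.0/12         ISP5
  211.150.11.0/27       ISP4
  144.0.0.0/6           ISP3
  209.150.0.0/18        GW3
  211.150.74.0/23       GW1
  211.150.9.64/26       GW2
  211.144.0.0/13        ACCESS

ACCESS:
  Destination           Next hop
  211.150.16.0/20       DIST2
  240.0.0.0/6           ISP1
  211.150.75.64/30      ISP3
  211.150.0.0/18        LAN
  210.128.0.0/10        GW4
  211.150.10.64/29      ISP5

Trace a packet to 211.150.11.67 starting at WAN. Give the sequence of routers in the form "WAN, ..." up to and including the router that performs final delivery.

At WAN: longest match for 211.150.11.67 is 211.144.0.0/13 -> DIST2
At DIST2: longest match for 211.150.11.67 is 211.144.0.0/13 -> ACCESS
At ACCESS: longest match for 211.150.11.67 is 211.150.0.0/18 -> LAN

WAN, DIST2, ACCESS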